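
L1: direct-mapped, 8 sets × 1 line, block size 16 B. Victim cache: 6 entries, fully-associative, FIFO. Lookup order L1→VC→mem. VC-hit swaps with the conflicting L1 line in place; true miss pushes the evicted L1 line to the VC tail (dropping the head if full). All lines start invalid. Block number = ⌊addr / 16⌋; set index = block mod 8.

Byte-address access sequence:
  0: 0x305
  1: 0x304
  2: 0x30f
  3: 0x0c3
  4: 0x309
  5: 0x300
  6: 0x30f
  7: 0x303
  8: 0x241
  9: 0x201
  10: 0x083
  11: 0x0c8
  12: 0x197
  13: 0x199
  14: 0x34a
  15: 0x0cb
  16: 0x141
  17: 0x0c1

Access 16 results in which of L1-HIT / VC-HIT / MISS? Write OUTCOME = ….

0: 0x305 (blk 48, set 0) → MISS  vc=[]
1: 0x304 (blk 48, set 0) → L1-HIT  vc=[]
2: 0x30f (blk 48, set 0) → L1-HIT  vc=[]
3: 0xc3 (blk 12, set 4) → MISS  vc=[]
4: 0x309 (blk 48, set 0) → L1-HIT  vc=[]
5: 0x300 (blk 48, set 0) → L1-HIT  vc=[]
6: 0x30f (blk 48, set 0) → L1-HIT  vc=[]
7: 0x303 (blk 48, set 0) → L1-HIT  vc=[]
8: 0x241 (blk 36, set 4) → MISS  vc=[12]
9: 0x201 (blk 32, set 0) → MISS  vc=[12, 48]
10: 0x83 (blk 8, set 0) → MISS  vc=[12, 48, 32]
11: 0xc8 (blk 12, set 4) → VC-HIT  vc=[36, 48, 32]
12: 0x197 (blk 25, set 1) → MISS  vc=[36, 48, 32]
13: 0x199 (blk 25, set 1) → L1-HIT  vc=[36, 48, 32]
14: 0x34a (blk 52, set 4) → MISS  vc=[36, 48, 32, 12]
15: 0xcb (blk 12, set 4) → VC-HIT  vc=[36, 48, 32, 52]
16: 0x141 (blk 20, set 4) → MISS  vc=[36, 48, 32, 52, 12]
17: 0xc1 (blk 12, set 4) → VC-HIT  vc=[36, 48, 32, 52, 20]

OUTCOME = MISS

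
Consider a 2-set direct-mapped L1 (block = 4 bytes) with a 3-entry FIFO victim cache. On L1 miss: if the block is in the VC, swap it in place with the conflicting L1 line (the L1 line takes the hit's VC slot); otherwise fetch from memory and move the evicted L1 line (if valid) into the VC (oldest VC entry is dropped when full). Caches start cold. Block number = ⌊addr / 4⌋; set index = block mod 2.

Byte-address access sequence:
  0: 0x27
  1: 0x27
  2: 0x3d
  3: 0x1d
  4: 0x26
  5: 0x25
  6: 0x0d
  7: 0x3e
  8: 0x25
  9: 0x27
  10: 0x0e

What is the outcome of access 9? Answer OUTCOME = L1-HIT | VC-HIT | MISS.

OUTCOME = L1-HIT

#0 0x27→b9/s1 MISS; vc=[]
#1 0x27→b9/s1 L1-HIT; vc=[]
#2 0x3d→b15/s1 MISS; vc=[9]
#3 0x1d→b7/s1 MISS; vc=[9,15]
#4 0x26→b9/s1 VC-HIT; vc=[7,15]
#5 0x25→b9/s1 L1-HIT; vc=[7,15]
#6 0xd→b3/s1 MISS; vc=[7,15,9]
#7 0x3e→b15/s1 VC-HIT; vc=[7,3,9]
#8 0x25→b9/s1 VC-HIT; vc=[7,3,15]
#9 0x27→b9/s1 L1-HIT; vc=[7,3,15]
#10 0xe→b3/s1 VC-HIT; vc=[7,9,15]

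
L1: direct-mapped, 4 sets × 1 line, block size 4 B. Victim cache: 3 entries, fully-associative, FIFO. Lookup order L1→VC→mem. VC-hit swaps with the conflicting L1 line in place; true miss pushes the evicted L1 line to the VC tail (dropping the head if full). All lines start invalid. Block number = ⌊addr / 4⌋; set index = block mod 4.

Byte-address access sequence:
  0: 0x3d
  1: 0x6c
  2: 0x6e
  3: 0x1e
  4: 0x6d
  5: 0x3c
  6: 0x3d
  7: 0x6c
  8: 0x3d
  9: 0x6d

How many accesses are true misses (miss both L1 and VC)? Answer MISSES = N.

  [0] addr=0x3d blk=15 s=3: MISS | VC []
  [1] addr=0x6c blk=27 s=3: MISS | VC [15]
  [2] addr=0x6e blk=27 s=3: L1-HIT | VC [15]
  [3] addr=0x1e blk=7 s=3: MISS | VC [15, 27]
  [4] addr=0x6d blk=27 s=3: VC-HIT | VC [15, 7]
  [5] addr=0x3c blk=15 s=3: VC-HIT | VC [27, 7]
  [6] addr=0x3d blk=15 s=3: L1-HIT | VC [27, 7]
  [7] addr=0x6c blk=27 s=3: VC-HIT | VC [15, 7]
  [8] addr=0x3d blk=15 s=3: VC-HIT | VC [27, 7]
  [9] addr=0x6d blk=27 s=3: VC-HIT | VC [15, 7]

MISSES = 3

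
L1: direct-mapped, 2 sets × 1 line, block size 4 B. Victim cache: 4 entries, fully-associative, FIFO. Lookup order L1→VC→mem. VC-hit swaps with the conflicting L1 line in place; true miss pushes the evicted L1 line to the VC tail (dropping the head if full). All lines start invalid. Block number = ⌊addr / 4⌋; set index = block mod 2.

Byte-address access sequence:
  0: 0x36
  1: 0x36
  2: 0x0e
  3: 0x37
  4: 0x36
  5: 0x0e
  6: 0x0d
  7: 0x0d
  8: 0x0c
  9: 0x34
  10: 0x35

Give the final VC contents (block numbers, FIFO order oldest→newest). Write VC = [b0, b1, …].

#0 0x36→b13/s1 MISS; vc=[]
#1 0x36→b13/s1 L1-HIT; vc=[]
#2 0xe→b3/s1 MISS; vc=[13]
#3 0x37→b13/s1 VC-HIT; vc=[3]
#4 0x36→b13/s1 L1-HIT; vc=[3]
#5 0xe→b3/s1 VC-HIT; vc=[13]
#6 0xd→b3/s1 L1-HIT; vc=[13]
#7 0xd→b3/s1 L1-HIT; vc=[13]
#8 0xc→b3/s1 L1-HIT; vc=[13]
#9 0x34→b13/s1 VC-HIT; vc=[3]
#10 0x35→b13/s1 L1-HIT; vc=[3]

VC = [3]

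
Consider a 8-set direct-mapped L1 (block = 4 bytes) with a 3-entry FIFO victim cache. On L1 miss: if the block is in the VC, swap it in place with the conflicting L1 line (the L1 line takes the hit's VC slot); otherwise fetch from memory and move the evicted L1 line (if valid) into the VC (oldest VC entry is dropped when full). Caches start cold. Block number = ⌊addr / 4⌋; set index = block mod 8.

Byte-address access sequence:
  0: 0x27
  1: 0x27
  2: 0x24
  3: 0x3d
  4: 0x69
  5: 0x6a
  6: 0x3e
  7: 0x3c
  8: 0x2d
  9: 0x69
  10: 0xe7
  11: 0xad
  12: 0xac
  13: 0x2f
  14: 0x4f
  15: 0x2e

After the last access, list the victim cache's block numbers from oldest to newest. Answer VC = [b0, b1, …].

VC = [9, 43, 19]

0: 0x27 (blk 9, set 1) → MISS  vc=[]
1: 0x27 (blk 9, set 1) → L1-HIT  vc=[]
2: 0x24 (blk 9, set 1) → L1-HIT  vc=[]
3: 0x3d (blk 15, set 7) → MISS  vc=[]
4: 0x69 (blk 26, set 2) → MISS  vc=[]
5: 0x6a (blk 26, set 2) → L1-HIT  vc=[]
6: 0x3e (blk 15, set 7) → L1-HIT  vc=[]
7: 0x3c (blk 15, set 7) → L1-HIT  vc=[]
8: 0x2d (blk 11, set 3) → MISS  vc=[]
9: 0x69 (blk 26, set 2) → L1-HIT  vc=[]
10: 0xe7 (blk 57, set 1) → MISS  vc=[9]
11: 0xad (blk 43, set 3) → MISS  vc=[9, 11]
12: 0xac (blk 43, set 3) → L1-HIT  vc=[9, 11]
13: 0x2f (blk 11, set 3) → VC-HIT  vc=[9, 43]
14: 0x4f (blk 19, set 3) → MISS  vc=[9, 43, 11]
15: 0x2e (blk 11, set 3) → VC-HIT  vc=[9, 43, 19]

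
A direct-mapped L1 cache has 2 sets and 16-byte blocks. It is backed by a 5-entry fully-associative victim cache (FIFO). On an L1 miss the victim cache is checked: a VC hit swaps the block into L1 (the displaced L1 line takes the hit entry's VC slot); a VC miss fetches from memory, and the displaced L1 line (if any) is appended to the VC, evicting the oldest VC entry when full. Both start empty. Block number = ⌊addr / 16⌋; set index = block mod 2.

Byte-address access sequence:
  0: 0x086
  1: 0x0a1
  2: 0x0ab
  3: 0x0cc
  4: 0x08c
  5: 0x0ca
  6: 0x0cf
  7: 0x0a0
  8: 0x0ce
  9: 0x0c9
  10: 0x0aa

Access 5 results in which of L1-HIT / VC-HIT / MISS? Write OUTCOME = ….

OUTCOME = VC-HIT

0: 0x86 (blk 8, set 0) → MISS  vc=[]
1: 0xa1 (blk 10, set 0) → MISS  vc=[8]
2: 0xab (blk 10, set 0) → L1-HIT  vc=[8]
3: 0xcc (blk 12, set 0) → MISS  vc=[8, 10]
4: 0x8c (blk 8, set 0) → VC-HIT  vc=[12, 10]
5: 0xca (blk 12, set 0) → VC-HIT  vc=[8, 10]
6: 0xcf (blk 12, set 0) → L1-HIT  vc=[8, 10]
7: 0xa0 (blk 10, set 0) → VC-HIT  vc=[8, 12]
8: 0xce (blk 12, set 0) → VC-HIT  vc=[8, 10]
9: 0xc9 (blk 12, set 0) → L1-HIT  vc=[8, 10]
10: 0xaa (blk 10, set 0) → VC-HIT  vc=[8, 12]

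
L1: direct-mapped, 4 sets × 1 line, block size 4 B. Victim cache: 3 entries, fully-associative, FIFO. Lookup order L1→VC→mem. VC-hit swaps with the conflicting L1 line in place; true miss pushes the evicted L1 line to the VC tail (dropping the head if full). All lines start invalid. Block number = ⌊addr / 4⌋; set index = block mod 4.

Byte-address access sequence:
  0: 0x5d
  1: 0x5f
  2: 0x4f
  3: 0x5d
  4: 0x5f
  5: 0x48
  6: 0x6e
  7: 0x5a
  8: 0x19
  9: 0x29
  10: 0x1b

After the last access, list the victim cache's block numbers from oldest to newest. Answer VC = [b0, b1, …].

VC = [18, 22, 10]

#0 0x5d→b23/s3 MISS; vc=[]
#1 0x5f→b23/s3 L1-HIT; vc=[]
#2 0x4f→b19/s3 MISS; vc=[23]
#3 0x5d→b23/s3 VC-HIT; vc=[19]
#4 0x5f→b23/s3 L1-HIT; vc=[19]
#5 0x48→b18/s2 MISS; vc=[19]
#6 0x6e→b27/s3 MISS; vc=[19,23]
#7 0x5a→b22/s2 MISS; vc=[19,23,18]
#8 0x19→b6/s2 MISS; vc=[23,18,22]
#9 0x29→b10/s2 MISS; vc=[18,22,6]
#10 0x1b→b6/s2 VC-HIT; vc=[18,22,10]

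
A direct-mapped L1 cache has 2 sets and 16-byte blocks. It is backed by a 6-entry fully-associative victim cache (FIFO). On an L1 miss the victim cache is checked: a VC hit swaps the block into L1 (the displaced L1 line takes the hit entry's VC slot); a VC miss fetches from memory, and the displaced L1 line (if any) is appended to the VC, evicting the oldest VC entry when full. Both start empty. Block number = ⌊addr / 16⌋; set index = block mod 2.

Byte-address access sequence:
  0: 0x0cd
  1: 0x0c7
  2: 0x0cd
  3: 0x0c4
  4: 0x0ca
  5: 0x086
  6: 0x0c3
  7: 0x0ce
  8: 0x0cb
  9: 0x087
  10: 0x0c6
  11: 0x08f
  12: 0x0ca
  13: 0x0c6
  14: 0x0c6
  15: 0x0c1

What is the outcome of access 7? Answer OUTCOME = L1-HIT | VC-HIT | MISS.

OUTCOME = L1-HIT

  [0] addr=0xcd blk=12 s=0: MISS | VC []
  [1] addr=0xc7 blk=12 s=0: L1-HIT | VC []
  [2] addr=0xcd blk=12 s=0: L1-HIT | VC []
  [3] addr=0xc4 blk=12 s=0: L1-HIT | VC []
  [4] addr=0xca blk=12 s=0: L1-HIT | VC []
  [5] addr=0x86 blk=8 s=0: MISS | VC [12]
  [6] addr=0xc3 blk=12 s=0: VC-HIT | VC [8]
  [7] addr=0xce blk=12 s=0: L1-HIT | VC [8]
  [8] addr=0xcb blk=12 s=0: L1-HIT | VC [8]
  [9] addr=0x87 blk=8 s=0: VC-HIT | VC [12]
  [10] addr=0xc6 blk=12 s=0: VC-HIT | VC [8]
  [11] addr=0x8f blk=8 s=0: VC-HIT | VC [12]
  [12] addr=0xca blk=12 s=0: VC-HIT | VC [8]
  [13] addr=0xc6 blk=12 s=0: L1-HIT | VC [8]
  [14] addr=0xc6 blk=12 s=0: L1-HIT | VC [8]
  [15] addr=0xc1 blk=12 s=0: L1-HIT | VC [8]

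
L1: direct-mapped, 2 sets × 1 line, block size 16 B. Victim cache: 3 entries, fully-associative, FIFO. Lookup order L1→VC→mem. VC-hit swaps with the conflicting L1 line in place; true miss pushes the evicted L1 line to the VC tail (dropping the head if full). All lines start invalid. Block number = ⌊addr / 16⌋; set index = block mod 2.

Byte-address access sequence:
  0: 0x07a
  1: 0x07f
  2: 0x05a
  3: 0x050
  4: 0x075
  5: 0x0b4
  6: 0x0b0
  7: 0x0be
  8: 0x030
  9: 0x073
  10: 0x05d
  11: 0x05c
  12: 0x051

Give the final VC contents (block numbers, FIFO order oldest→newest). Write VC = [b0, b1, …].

VC = [7, 3, 11]

  [0] addr=0x7a blk=7 s=1: MISS | VC []
  [1] addr=0x7f blk=7 s=1: L1-HIT | VC []
  [2] addr=0x5a blk=5 s=1: MISS | VC [7]
  [3] addr=0x50 blk=5 s=1: L1-HIT | VC [7]
  [4] addr=0x75 blk=7 s=1: VC-HIT | VC [5]
  [5] addr=0xb4 blk=11 s=1: MISS | VC [5, 7]
  [6] addr=0xb0 blk=11 s=1: L1-HIT | VC [5, 7]
  [7] addr=0xbe blk=11 s=1: L1-HIT | VC [5, 7]
  [8] addr=0x30 blk=3 s=1: MISS | VC [5, 7, 11]
  [9] addr=0x73 blk=7 s=1: VC-HIT | VC [5, 3, 11]
  [10] addr=0x5d blk=5 s=1: VC-HIT | VC [7, 3, 11]
  [11] addr=0x5c blk=5 s=1: L1-HIT | VC [7, 3, 11]
  [12] addr=0x51 blk=5 s=1: L1-HIT | VC [7, 3, 11]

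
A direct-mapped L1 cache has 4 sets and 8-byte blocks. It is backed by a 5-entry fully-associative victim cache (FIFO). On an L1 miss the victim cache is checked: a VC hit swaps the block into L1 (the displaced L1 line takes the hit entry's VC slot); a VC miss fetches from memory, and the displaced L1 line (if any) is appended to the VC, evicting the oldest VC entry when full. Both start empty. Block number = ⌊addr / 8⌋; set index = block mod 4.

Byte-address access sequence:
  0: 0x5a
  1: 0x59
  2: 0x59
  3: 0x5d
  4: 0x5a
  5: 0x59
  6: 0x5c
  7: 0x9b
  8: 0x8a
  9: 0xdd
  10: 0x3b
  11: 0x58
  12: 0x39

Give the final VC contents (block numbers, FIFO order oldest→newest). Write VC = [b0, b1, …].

VC = [11, 19, 27]

  [0] addr=0x5a blk=11 s=3: MISS | VC []
  [1] addr=0x59 blk=11 s=3: L1-HIT | VC []
  [2] addr=0x59 blk=11 s=3: L1-HIT | VC []
  [3] addr=0x5d blk=11 s=3: L1-HIT | VC []
  [4] addr=0x5a blk=11 s=3: L1-HIT | VC []
  [5] addr=0x59 blk=11 s=3: L1-HIT | VC []
  [6] addr=0x5c blk=11 s=3: L1-HIT | VC []
  [7] addr=0x9b blk=19 s=3: MISS | VC [11]
  [8] addr=0x8a blk=17 s=1: MISS | VC [11]
  [9] addr=0xdd blk=27 s=3: MISS | VC [11, 19]
  [10] addr=0x3b blk=7 s=3: MISS | VC [11, 19, 27]
  [11] addr=0x58 blk=11 s=3: VC-HIT | VC [7, 19, 27]
  [12] addr=0x39 blk=7 s=3: VC-HIT | VC [11, 19, 27]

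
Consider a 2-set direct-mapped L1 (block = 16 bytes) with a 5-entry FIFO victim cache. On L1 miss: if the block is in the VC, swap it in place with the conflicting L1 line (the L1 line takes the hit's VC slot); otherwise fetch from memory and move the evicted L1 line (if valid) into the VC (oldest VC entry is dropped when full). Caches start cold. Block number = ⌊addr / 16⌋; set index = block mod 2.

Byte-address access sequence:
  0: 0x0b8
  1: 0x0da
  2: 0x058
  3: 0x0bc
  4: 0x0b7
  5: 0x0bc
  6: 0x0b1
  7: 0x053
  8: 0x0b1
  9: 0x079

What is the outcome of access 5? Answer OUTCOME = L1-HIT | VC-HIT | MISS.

  [0] addr=0xb8 blk=11 s=1: MISS | VC []
  [1] addr=0xda blk=13 s=1: MISS | VC [11]
  [2] addr=0x58 blk=5 s=1: MISS | VC [11, 13]
  [3] addr=0xbc blk=11 s=1: VC-HIT | VC [5, 13]
  [4] addr=0xb7 blk=11 s=1: L1-HIT | VC [5, 13]
  [5] addr=0xbc blk=11 s=1: L1-HIT | VC [5, 13]
  [6] addr=0xb1 blk=11 s=1: L1-HIT | VC [5, 13]
  [7] addr=0x53 blk=5 s=1: VC-HIT | VC [11, 13]
  [8] addr=0xb1 blk=11 s=1: VC-HIT | VC [5, 13]
  [9] addr=0x79 blk=7 s=1: MISS | VC [5, 13, 11]

OUTCOME = L1-HIT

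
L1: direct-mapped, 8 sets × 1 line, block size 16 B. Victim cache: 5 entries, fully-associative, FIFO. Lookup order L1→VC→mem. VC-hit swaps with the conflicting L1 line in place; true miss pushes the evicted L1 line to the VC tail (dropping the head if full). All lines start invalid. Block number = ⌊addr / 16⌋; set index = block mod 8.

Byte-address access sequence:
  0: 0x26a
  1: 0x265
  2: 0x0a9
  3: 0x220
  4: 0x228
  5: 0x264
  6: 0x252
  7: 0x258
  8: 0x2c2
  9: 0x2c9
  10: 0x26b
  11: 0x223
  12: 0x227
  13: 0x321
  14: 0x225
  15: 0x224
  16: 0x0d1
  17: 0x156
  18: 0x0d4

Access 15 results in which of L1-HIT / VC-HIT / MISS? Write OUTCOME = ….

OUTCOME = L1-HIT

0: 0x26a (blk 38, set 6) → MISS  vc=[]
1: 0x265 (blk 38, set 6) → L1-HIT  vc=[]
2: 0xa9 (blk 10, set 2) → MISS  vc=[]
3: 0x220 (blk 34, set 2) → MISS  vc=[10]
4: 0x228 (blk 34, set 2) → L1-HIT  vc=[10]
5: 0x264 (blk 38, set 6) → L1-HIT  vc=[10]
6: 0x252 (blk 37, set 5) → MISS  vc=[10]
7: 0x258 (blk 37, set 5) → L1-HIT  vc=[10]
8: 0x2c2 (blk 44, set 4) → MISS  vc=[10]
9: 0x2c9 (blk 44, set 4) → L1-HIT  vc=[10]
10: 0x26b (blk 38, set 6) → L1-HIT  vc=[10]
11: 0x223 (blk 34, set 2) → L1-HIT  vc=[10]
12: 0x227 (blk 34, set 2) → L1-HIT  vc=[10]
13: 0x321 (blk 50, set 2) → MISS  vc=[10, 34]
14: 0x225 (blk 34, set 2) → VC-HIT  vc=[10, 50]
15: 0x224 (blk 34, set 2) → L1-HIT  vc=[10, 50]
16: 0xd1 (blk 13, set 5) → MISS  vc=[10, 50, 37]
17: 0x156 (blk 21, set 5) → MISS  vc=[10, 50, 37, 13]
18: 0xd4 (blk 13, set 5) → VC-HIT  vc=[10, 50, 37, 21]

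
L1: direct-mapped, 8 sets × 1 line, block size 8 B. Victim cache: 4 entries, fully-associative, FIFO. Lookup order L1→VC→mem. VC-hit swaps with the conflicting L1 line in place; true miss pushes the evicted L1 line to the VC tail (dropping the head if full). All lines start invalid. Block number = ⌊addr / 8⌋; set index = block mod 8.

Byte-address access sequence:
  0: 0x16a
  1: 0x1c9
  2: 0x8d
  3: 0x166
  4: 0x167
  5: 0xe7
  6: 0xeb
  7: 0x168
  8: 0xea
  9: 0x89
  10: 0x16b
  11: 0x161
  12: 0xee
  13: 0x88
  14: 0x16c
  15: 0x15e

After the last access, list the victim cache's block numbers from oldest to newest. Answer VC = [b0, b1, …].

  [0] addr=0x16a blk=45 s=5: MISS | VC []
  [1] addr=0x1c9 blk=57 s=1: MISS | VC []
  [2] addr=0x8d blk=17 s=1: MISS | VC [57]
  [3] addr=0x166 blk=44 s=4: MISS | VC [57]
  [4] addr=0x167 blk=44 s=4: L1-HIT | VC [57]
  [5] addr=0xe7 blk=28 s=4: MISS | VC [57, 44]
  [6] addr=0xeb blk=29 s=5: MISS | VC [57, 44, 45]
  [7] addr=0x168 blk=45 s=5: VC-HIT | VC [57, 44, 29]
  [8] addr=0xea blk=29 s=5: VC-HIT | VC [57, 44, 45]
  [9] addr=0x89 blk=17 s=1: L1-HIT | VC [57, 44, 45]
  [10] addr=0x16b blk=45 s=5: VC-HIT | VC [57, 44, 29]
  [11] addr=0x161 blk=44 s=4: VC-HIT | VC [57, 28, 29]
  [12] addr=0xee blk=29 s=5: VC-HIT | VC [57, 28, 45]
  [13] addr=0x88 blk=17 s=1: L1-HIT | VC [57, 28, 45]
  [14] addr=0x16c blk=45 s=5: VC-HIT | VC [57, 28, 29]
  [15] addr=0x15e blk=43 s=3: MISS | VC [57, 28, 29]

VC = [57, 28, 29]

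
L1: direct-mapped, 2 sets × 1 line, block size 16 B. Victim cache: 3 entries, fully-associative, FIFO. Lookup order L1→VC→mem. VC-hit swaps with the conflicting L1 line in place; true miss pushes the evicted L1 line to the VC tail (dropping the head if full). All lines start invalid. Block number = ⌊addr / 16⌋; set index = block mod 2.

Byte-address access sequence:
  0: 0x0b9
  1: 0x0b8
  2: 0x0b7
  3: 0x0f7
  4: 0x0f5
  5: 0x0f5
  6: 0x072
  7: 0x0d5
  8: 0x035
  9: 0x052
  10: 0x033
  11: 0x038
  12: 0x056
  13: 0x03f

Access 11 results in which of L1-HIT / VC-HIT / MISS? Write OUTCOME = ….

0: 0xb9 (blk 11, set 1) → MISS  vc=[]
1: 0xb8 (blk 11, set 1) → L1-HIT  vc=[]
2: 0xb7 (blk 11, set 1) → L1-HIT  vc=[]
3: 0xf7 (blk 15, set 1) → MISS  vc=[11]
4: 0xf5 (blk 15, set 1) → L1-HIT  vc=[11]
5: 0xf5 (blk 15, set 1) → L1-HIT  vc=[11]
6: 0x72 (blk 7, set 1) → MISS  vc=[11, 15]
7: 0xd5 (blk 13, set 1) → MISS  vc=[11, 15, 7]
8: 0x35 (blk 3, set 1) → MISS  vc=[15, 7, 13]
9: 0x52 (blk 5, set 1) → MISS  vc=[7, 13, 3]
10: 0x33 (blk 3, set 1) → VC-HIT  vc=[7, 13, 5]
11: 0x38 (blk 3, set 1) → L1-HIT  vc=[7, 13, 5]
12: 0x56 (blk 5, set 1) → VC-HIT  vc=[7, 13, 3]
13: 0x3f (blk 3, set 1) → VC-HIT  vc=[7, 13, 5]

OUTCOME = L1-HIT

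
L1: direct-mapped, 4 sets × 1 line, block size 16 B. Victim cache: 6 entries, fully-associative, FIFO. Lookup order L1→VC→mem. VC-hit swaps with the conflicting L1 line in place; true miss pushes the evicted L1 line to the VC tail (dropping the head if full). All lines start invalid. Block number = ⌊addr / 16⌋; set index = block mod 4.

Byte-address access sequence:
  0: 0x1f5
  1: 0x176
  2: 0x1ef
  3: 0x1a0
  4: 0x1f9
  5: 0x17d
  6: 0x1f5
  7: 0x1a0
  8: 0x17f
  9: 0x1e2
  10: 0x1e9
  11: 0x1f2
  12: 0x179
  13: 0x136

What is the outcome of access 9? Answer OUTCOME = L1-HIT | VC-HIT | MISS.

0: 0x1f5 (blk 31, set 3) → MISS  vc=[]
1: 0x176 (blk 23, set 3) → MISS  vc=[31]
2: 0x1ef (blk 30, set 2) → MISS  vc=[31]
3: 0x1a0 (blk 26, set 2) → MISS  vc=[31, 30]
4: 0x1f9 (blk 31, set 3) → VC-HIT  vc=[23, 30]
5: 0x17d (blk 23, set 3) → VC-HIT  vc=[31, 30]
6: 0x1f5 (blk 31, set 3) → VC-HIT  vc=[23, 30]
7: 0x1a0 (blk 26, set 2) → L1-HIT  vc=[23, 30]
8: 0x17f (blk 23, set 3) → VC-HIT  vc=[31, 30]
9: 0x1e2 (blk 30, set 2) → VC-HIT  vc=[31, 26]
10: 0x1e9 (blk 30, set 2) → L1-HIT  vc=[31, 26]
11: 0x1f2 (blk 31, set 3) → VC-HIT  vc=[23, 26]
12: 0x179 (blk 23, set 3) → VC-HIT  vc=[31, 26]
13: 0x136 (blk 19, set 3) → MISS  vc=[31, 26, 23]

OUTCOME = VC-HIT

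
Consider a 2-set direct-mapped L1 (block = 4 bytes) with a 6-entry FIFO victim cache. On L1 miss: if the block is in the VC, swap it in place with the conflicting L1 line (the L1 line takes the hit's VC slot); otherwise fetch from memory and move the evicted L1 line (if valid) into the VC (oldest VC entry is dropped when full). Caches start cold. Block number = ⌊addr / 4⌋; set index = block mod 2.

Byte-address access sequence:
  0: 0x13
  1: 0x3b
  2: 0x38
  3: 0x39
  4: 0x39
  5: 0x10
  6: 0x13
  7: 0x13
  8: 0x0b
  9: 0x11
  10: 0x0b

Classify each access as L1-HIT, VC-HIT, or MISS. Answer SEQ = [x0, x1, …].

  [0] addr=0x13 blk=4 s=0: MISS | VC []
  [1] addr=0x3b blk=14 s=0: MISS | VC [4]
  [2] addr=0x38 blk=14 s=0: L1-HIT | VC [4]
  [3] addr=0x39 blk=14 s=0: L1-HIT | VC [4]
  [4] addr=0x39 blk=14 s=0: L1-HIT | VC [4]
  [5] addr=0x10 blk=4 s=0: VC-HIT | VC [14]
  [6] addr=0x13 blk=4 s=0: L1-HIT | VC [14]
  [7] addr=0x13 blk=4 s=0: L1-HIT | VC [14]
  [8] addr=0xb blk=2 s=0: MISS | VC [14, 4]
  [9] addr=0x11 blk=4 s=0: VC-HIT | VC [14, 2]
  [10] addr=0xb blk=2 s=0: VC-HIT | VC [14, 4]

SEQ = [MISS, MISS, L1-HIT, L1-HIT, L1-HIT, VC-HIT, L1-HIT, L1-HIT, MISS, VC-HIT, VC-HIT]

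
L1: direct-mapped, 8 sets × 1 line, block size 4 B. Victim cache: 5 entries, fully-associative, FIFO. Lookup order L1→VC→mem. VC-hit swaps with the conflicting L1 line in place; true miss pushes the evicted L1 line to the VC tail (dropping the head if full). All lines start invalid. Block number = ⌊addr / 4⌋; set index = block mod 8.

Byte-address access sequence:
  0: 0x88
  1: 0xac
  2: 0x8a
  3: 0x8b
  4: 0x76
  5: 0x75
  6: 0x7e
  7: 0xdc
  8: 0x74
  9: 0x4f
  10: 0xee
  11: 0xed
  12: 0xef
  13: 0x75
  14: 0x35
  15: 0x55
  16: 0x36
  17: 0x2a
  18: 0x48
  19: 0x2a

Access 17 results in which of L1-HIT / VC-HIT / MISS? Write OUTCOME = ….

0: 0x88 (blk 34, set 2) → MISS  vc=[]
1: 0xac (blk 43, set 3) → MISS  vc=[]
2: 0x8a (blk 34, set 2) → L1-HIT  vc=[]
3: 0x8b (blk 34, set 2) → L1-HIT  vc=[]
4: 0x76 (blk 29, set 5) → MISS  vc=[]
5: 0x75 (blk 29, set 5) → L1-HIT  vc=[]
6: 0x7e (blk 31, set 7) → MISS  vc=[]
7: 0xdc (blk 55, set 7) → MISS  vc=[31]
8: 0x74 (blk 29, set 5) → L1-HIT  vc=[31]
9: 0x4f (blk 19, set 3) → MISS  vc=[31, 43]
10: 0xee (blk 59, set 3) → MISS  vc=[31, 43, 19]
11: 0xed (blk 59, set 3) → L1-HIT  vc=[31, 43, 19]
12: 0xef (blk 59, set 3) → L1-HIT  vc=[31, 43, 19]
13: 0x75 (blk 29, set 5) → L1-HIT  vc=[31, 43, 19]
14: 0x35 (blk 13, set 5) → MISS  vc=[31, 43, 19, 29]
15: 0x55 (blk 21, set 5) → MISS  vc=[31, 43, 19, 29, 13]
16: 0x36 (blk 13, set 5) → VC-HIT  vc=[31, 43, 19, 29, 21]
17: 0x2a (blk 10, set 2) → MISS  vc=[43, 19, 29, 21, 34]
18: 0x48 (blk 18, set 2) → MISS  vc=[19, 29, 21, 34, 10]
19: 0x2a (blk 10, set 2) → VC-HIT  vc=[19, 29, 21, 34, 18]

OUTCOME = MISS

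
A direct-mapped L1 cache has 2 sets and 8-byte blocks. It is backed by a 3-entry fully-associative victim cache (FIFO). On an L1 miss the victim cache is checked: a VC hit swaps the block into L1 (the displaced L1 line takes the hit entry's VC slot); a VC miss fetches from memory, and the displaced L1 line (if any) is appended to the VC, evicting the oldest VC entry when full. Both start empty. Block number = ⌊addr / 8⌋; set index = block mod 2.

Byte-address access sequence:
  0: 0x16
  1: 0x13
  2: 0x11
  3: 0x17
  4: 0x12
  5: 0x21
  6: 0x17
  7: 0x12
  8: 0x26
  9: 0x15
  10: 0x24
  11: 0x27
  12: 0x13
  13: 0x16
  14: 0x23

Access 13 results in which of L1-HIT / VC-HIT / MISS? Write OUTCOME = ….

OUTCOME = L1-HIT

0: 0x16 (blk 2, set 0) → MISS  vc=[]
1: 0x13 (blk 2, set 0) → L1-HIT  vc=[]
2: 0x11 (blk 2, set 0) → L1-HIT  vc=[]
3: 0x17 (blk 2, set 0) → L1-HIT  vc=[]
4: 0x12 (blk 2, set 0) → L1-HIT  vc=[]
5: 0x21 (blk 4, set 0) → MISS  vc=[2]
6: 0x17 (blk 2, set 0) → VC-HIT  vc=[4]
7: 0x12 (blk 2, set 0) → L1-HIT  vc=[4]
8: 0x26 (blk 4, set 0) → VC-HIT  vc=[2]
9: 0x15 (blk 2, set 0) → VC-HIT  vc=[4]
10: 0x24 (blk 4, set 0) → VC-HIT  vc=[2]
11: 0x27 (blk 4, set 0) → L1-HIT  vc=[2]
12: 0x13 (blk 2, set 0) → VC-HIT  vc=[4]
13: 0x16 (blk 2, set 0) → L1-HIT  vc=[4]
14: 0x23 (blk 4, set 0) → VC-HIT  vc=[2]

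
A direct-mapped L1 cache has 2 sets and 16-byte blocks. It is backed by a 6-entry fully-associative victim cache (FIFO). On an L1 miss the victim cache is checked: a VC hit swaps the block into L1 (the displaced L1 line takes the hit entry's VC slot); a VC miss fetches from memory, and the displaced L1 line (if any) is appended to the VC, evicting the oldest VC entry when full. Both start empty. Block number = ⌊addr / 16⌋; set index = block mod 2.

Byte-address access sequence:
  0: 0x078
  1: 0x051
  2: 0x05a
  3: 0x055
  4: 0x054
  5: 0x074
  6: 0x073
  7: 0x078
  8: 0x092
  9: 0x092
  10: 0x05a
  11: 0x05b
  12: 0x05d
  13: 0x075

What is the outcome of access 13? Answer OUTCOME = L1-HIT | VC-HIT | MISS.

0: 0x78 (blk 7, set 1) → MISS  vc=[]
1: 0x51 (blk 5, set 1) → MISS  vc=[7]
2: 0x5a (blk 5, set 1) → L1-HIT  vc=[7]
3: 0x55 (blk 5, set 1) → L1-HIT  vc=[7]
4: 0x54 (blk 5, set 1) → L1-HIT  vc=[7]
5: 0x74 (blk 7, set 1) → VC-HIT  vc=[5]
6: 0x73 (blk 7, set 1) → L1-HIT  vc=[5]
7: 0x78 (blk 7, set 1) → L1-HIT  vc=[5]
8: 0x92 (blk 9, set 1) → MISS  vc=[5, 7]
9: 0x92 (blk 9, set 1) → L1-HIT  vc=[5, 7]
10: 0x5a (blk 5, set 1) → VC-HIT  vc=[9, 7]
11: 0x5b (blk 5, set 1) → L1-HIT  vc=[9, 7]
12: 0x5d (blk 5, set 1) → L1-HIT  vc=[9, 7]
13: 0x75 (blk 7, set 1) → VC-HIT  vc=[9, 5]

OUTCOME = VC-HIT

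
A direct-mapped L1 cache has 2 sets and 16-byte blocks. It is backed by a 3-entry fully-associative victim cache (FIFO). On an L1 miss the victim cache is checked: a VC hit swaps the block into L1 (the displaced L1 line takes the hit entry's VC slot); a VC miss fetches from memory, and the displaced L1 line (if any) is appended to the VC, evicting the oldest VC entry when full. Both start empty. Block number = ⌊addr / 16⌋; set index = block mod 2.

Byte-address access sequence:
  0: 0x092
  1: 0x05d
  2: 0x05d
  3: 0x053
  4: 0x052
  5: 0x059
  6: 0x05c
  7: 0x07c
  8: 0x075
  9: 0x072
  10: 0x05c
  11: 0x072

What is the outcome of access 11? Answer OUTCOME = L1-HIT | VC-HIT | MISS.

0: 0x92 (blk 9, set 1) → MISS  vc=[]
1: 0x5d (blk 5, set 1) → MISS  vc=[9]
2: 0x5d (blk 5, set 1) → L1-HIT  vc=[9]
3: 0x53 (blk 5, set 1) → L1-HIT  vc=[9]
4: 0x52 (blk 5, set 1) → L1-HIT  vc=[9]
5: 0x59 (blk 5, set 1) → L1-HIT  vc=[9]
6: 0x5c (blk 5, set 1) → L1-HIT  vc=[9]
7: 0x7c (blk 7, set 1) → MISS  vc=[9, 5]
8: 0x75 (blk 7, set 1) → L1-HIT  vc=[9, 5]
9: 0x72 (blk 7, set 1) → L1-HIT  vc=[9, 5]
10: 0x5c (blk 5, set 1) → VC-HIT  vc=[9, 7]
11: 0x72 (blk 7, set 1) → VC-HIT  vc=[9, 5]

OUTCOME = VC-HIT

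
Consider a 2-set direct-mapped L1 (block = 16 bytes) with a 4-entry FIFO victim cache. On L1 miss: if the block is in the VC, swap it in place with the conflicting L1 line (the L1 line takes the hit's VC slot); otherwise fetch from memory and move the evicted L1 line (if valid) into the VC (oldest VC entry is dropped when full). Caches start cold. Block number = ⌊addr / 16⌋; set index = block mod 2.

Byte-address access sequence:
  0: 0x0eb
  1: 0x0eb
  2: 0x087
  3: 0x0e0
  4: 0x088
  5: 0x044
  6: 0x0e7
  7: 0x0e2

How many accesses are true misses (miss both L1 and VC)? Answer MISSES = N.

0: 0xeb (blk 14, set 0) → MISS  vc=[]
1: 0xeb (blk 14, set 0) → L1-HIT  vc=[]
2: 0x87 (blk 8, set 0) → MISS  vc=[14]
3: 0xe0 (blk 14, set 0) → VC-HIT  vc=[8]
4: 0x88 (blk 8, set 0) → VC-HIT  vc=[14]
5: 0x44 (blk 4, set 0) → MISS  vc=[14, 8]
6: 0xe7 (blk 14, set 0) → VC-HIT  vc=[4, 8]
7: 0xe2 (blk 14, set 0) → L1-HIT  vc=[4, 8]

MISSES = 3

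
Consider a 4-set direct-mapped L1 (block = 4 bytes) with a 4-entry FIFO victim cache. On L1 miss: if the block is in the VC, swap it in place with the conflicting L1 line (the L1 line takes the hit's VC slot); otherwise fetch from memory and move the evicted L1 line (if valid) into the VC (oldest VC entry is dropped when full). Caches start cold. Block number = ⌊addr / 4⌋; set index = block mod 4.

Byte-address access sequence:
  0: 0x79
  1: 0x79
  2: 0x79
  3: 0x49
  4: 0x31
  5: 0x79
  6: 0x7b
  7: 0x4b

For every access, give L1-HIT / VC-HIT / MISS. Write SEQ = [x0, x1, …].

  [0] addr=0x79 blk=30 s=2: MISS | VC []
  [1] addr=0x79 blk=30 s=2: L1-HIT | VC []
  [2] addr=0x79 blk=30 s=2: L1-HIT | VC []
  [3] addr=0x49 blk=18 s=2: MISS | VC [30]
  [4] addr=0x31 blk=12 s=0: MISS | VC [30]
  [5] addr=0x79 blk=30 s=2: VC-HIT | VC [18]
  [6] addr=0x7b blk=30 s=2: L1-HIT | VC [18]
  [7] addr=0x4b blk=18 s=2: VC-HIT | VC [30]

SEQ = [MISS, L1-HIT, L1-HIT, MISS, MISS, VC-HIT, L1-HIT, VC-HIT]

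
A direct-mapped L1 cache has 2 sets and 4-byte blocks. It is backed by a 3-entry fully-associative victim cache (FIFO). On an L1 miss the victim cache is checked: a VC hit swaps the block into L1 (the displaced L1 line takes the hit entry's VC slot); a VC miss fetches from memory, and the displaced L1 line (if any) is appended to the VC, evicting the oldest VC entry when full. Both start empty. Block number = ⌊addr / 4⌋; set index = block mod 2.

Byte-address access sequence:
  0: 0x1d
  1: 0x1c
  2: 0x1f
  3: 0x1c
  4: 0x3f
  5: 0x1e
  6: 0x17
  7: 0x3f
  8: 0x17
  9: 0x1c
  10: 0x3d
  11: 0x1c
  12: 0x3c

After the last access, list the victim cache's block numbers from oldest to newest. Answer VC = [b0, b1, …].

#0 0x1d→b7/s1 MISS; vc=[]
#1 0x1c→b7/s1 L1-HIT; vc=[]
#2 0x1f→b7/s1 L1-HIT; vc=[]
#3 0x1c→b7/s1 L1-HIT; vc=[]
#4 0x3f→b15/s1 MISS; vc=[7]
#5 0x1e→b7/s1 VC-HIT; vc=[15]
#6 0x17→b5/s1 MISS; vc=[15,7]
#7 0x3f→b15/s1 VC-HIT; vc=[5,7]
#8 0x17→b5/s1 VC-HIT; vc=[15,7]
#9 0x1c→b7/s1 VC-HIT; vc=[15,5]
#10 0x3d→b15/s1 VC-HIT; vc=[7,5]
#11 0x1c→b7/s1 VC-HIT; vc=[15,5]
#12 0x3c→b15/s1 VC-HIT; vc=[7,5]

VC = [7, 5]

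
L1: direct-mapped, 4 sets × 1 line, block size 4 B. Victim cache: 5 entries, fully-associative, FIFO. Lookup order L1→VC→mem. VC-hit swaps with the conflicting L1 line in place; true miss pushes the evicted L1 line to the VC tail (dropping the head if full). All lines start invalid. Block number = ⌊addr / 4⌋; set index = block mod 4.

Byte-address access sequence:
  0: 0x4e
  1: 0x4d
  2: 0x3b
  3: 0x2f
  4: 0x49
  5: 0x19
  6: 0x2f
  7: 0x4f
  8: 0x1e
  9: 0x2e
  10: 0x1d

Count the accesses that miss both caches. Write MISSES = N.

0: 0x4e (blk 19, set 3) → MISS  vc=[]
1: 0x4d (blk 19, set 3) → L1-HIT  vc=[]
2: 0x3b (blk 14, set 2) → MISS  vc=[]
3: 0x2f (blk 11, set 3) → MISS  vc=[19]
4: 0x49 (blk 18, set 2) → MISS  vc=[19, 14]
5: 0x19 (blk 6, set 2) → MISS  vc=[19, 14, 18]
6: 0x2f (blk 11, set 3) → L1-HIT  vc=[19, 14, 18]
7: 0x4f (blk 19, set 3) → VC-HIT  vc=[11, 14, 18]
8: 0x1e (blk 7, set 3) → MISS  vc=[11, 14, 18, 19]
9: 0x2e (blk 11, set 3) → VC-HIT  vc=[7, 14, 18, 19]
10: 0x1d (blk 7, set 3) → VC-HIT  vc=[11, 14, 18, 19]

MISSES = 6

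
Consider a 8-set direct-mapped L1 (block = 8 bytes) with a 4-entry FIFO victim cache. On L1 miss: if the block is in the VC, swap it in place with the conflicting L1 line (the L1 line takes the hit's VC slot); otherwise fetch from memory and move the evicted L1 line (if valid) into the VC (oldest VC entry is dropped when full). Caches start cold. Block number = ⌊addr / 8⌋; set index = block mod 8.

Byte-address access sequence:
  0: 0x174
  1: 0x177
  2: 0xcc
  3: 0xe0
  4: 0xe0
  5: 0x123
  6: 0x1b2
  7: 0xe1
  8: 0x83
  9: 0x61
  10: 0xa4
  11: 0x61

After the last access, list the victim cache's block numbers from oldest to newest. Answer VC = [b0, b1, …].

VC = [36, 46, 28, 20]

  [0] addr=0x174 blk=46 s=6: MISS | VC []
  [1] addr=0x177 blk=46 s=6: L1-HIT | VC []
  [2] addr=0xcc blk=25 s=1: MISS | VC []
  [3] addr=0xe0 blk=28 s=4: MISS | VC []
  [4] addr=0xe0 blk=28 s=4: L1-HIT | VC []
  [5] addr=0x123 blk=36 s=4: MISS | VC [28]
  [6] addr=0x1b2 blk=54 s=6: MISS | VC [28, 46]
  [7] addr=0xe1 blk=28 s=4: VC-HIT | VC [36, 46]
  [8] addr=0x83 blk=16 s=0: MISS | VC [36, 46]
  [9] addr=0x61 blk=12 s=4: MISS | VC [36, 46, 28]
  [10] addr=0xa4 blk=20 s=4: MISS | VC [36, 46, 28, 12]
  [11] addr=0x61 blk=12 s=4: VC-HIT | VC [36, 46, 28, 20]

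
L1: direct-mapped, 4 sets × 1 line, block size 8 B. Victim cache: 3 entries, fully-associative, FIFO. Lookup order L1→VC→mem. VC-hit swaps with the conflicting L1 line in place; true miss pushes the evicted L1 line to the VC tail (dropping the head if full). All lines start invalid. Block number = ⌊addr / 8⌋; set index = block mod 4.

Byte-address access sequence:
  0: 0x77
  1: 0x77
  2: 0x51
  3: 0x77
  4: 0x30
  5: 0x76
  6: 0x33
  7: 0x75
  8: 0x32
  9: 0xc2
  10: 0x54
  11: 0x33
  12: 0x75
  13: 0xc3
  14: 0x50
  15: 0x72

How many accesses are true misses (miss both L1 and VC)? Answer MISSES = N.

MISSES = 4

0: 0x77 (blk 14, set 2) → MISS  vc=[]
1: 0x77 (blk 14, set 2) → L1-HIT  vc=[]
2: 0x51 (blk 10, set 2) → MISS  vc=[14]
3: 0x77 (blk 14, set 2) → VC-HIT  vc=[10]
4: 0x30 (blk 6, set 2) → MISS  vc=[10, 14]
5: 0x76 (blk 14, set 2) → VC-HIT  vc=[10, 6]
6: 0x33 (blk 6, set 2) → VC-HIT  vc=[10, 14]
7: 0x75 (blk 14, set 2) → VC-HIT  vc=[10, 6]
8: 0x32 (blk 6, set 2) → VC-HIT  vc=[10, 14]
9: 0xc2 (blk 24, set 0) → MISS  vc=[10, 14]
10: 0x54 (blk 10, set 2) → VC-HIT  vc=[6, 14]
11: 0x33 (blk 6, set 2) → VC-HIT  vc=[10, 14]
12: 0x75 (blk 14, set 2) → VC-HIT  vc=[10, 6]
13: 0xc3 (blk 24, set 0) → L1-HIT  vc=[10, 6]
14: 0x50 (blk 10, set 2) → VC-HIT  vc=[14, 6]
15: 0x72 (blk 14, set 2) → VC-HIT  vc=[10, 6]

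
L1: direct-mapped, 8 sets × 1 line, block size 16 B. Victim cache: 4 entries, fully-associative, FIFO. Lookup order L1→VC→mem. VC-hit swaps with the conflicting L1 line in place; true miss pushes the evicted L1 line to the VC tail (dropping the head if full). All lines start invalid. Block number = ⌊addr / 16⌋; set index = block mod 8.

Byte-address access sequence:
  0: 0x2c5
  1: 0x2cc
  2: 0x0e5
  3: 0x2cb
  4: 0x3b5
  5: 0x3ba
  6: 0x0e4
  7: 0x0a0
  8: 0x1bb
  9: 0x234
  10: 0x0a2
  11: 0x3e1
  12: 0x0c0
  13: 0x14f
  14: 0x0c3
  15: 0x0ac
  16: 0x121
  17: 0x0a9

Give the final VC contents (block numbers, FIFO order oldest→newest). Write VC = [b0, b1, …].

  [0] addr=0x2c5 blk=44 s=4: MISS | VC []
  [1] addr=0x2cc blk=44 s=4: L1-HIT | VC []
  [2] addr=0xe5 blk=14 s=6: MISS | VC []
  [3] addr=0x2cb blk=44 s=4: L1-HIT | VC []
  [4] addr=0x3b5 blk=59 s=3: MISS | VC []
  [5] addr=0x3ba blk=59 s=3: L1-HIT | VC []
  [6] addr=0xe4 blk=14 s=6: L1-HIT | VC []
  [7] addr=0xa0 blk=10 s=2: MISS | VC []
  [8] addr=0x1bb blk=27 s=3: MISS | VC [59]
  [9] addr=0x234 blk=35 s=3: MISS | VC [59, 27]
  [10] addr=0xa2 blk=10 s=2: L1-HIT | VC [59, 27]
  [11] addr=0x3e1 blk=62 s=6: MISS | VC [59, 27, 14]
  [12] addr=0xc0 blk=12 s=4: MISS | VC [59, 27, 14, 44]
  [13] addr=0x14f blk=20 s=4: MISS | VC [27, 14, 44, 12]
  [14] addr=0xc3 blk=12 s=4: VC-HIT | VC [27, 14, 44, 20]
  [15] addr=0xac blk=10 s=2: L1-HIT | VC [27, 14, 44, 20]
  [16] addr=0x121 blk=18 s=2: MISS | VC [14, 44, 20, 10]
  [17] addr=0xa9 blk=10 s=2: VC-HIT | VC [14, 44, 20, 18]

VC = [14, 44, 20, 18]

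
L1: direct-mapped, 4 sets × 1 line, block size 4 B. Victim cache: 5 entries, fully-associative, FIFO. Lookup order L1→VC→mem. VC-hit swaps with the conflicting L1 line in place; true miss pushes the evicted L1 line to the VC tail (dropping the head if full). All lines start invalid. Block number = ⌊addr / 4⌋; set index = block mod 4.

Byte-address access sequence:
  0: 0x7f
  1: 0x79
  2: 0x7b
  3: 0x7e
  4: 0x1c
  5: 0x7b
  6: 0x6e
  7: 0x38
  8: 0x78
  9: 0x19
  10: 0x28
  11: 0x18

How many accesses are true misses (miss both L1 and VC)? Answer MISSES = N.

MISSES = 7

0: 0x7f (blk 31, set 3) → MISS  vc=[]
1: 0x79 (blk 30, set 2) → MISS  vc=[]
2: 0x7b (blk 30, set 2) → L1-HIT  vc=[]
3: 0x7e (blk 31, set 3) → L1-HIT  vc=[]
4: 0x1c (blk 7, set 3) → MISS  vc=[31]
5: 0x7b (blk 30, set 2) → L1-HIT  vc=[31]
6: 0x6e (blk 27, set 3) → MISS  vc=[31, 7]
7: 0x38 (blk 14, set 2) → MISS  vc=[31, 7, 30]
8: 0x78 (blk 30, set 2) → VC-HIT  vc=[31, 7, 14]
9: 0x19 (blk 6, set 2) → MISS  vc=[31, 7, 14, 30]
10: 0x28 (blk 10, set 2) → MISS  vc=[31, 7, 14, 30, 6]
11: 0x18 (blk 6, set 2) → VC-HIT  vc=[31, 7, 14, 30, 10]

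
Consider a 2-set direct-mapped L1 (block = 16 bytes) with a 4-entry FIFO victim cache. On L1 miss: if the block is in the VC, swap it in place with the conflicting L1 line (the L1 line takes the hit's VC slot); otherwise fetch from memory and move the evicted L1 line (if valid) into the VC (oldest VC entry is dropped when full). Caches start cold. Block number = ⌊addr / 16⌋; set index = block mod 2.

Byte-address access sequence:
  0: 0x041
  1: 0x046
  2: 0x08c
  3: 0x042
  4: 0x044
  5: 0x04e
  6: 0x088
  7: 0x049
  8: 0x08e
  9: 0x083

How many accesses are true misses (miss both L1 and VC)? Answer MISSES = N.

MISSES = 2

#0 0x41→b4/s0 MISS; vc=[]
#1 0x46→b4/s0 L1-HIT; vc=[]
#2 0x8c→b8/s0 MISS; vc=[4]
#3 0x42→b4/s0 VC-HIT; vc=[8]
#4 0x44→b4/s0 L1-HIT; vc=[8]
#5 0x4e→b4/s0 L1-HIT; vc=[8]
#6 0x88→b8/s0 VC-HIT; vc=[4]
#7 0x49→b4/s0 VC-HIT; vc=[8]
#8 0x8e→b8/s0 VC-HIT; vc=[4]
#9 0x83→b8/s0 L1-HIT; vc=[4]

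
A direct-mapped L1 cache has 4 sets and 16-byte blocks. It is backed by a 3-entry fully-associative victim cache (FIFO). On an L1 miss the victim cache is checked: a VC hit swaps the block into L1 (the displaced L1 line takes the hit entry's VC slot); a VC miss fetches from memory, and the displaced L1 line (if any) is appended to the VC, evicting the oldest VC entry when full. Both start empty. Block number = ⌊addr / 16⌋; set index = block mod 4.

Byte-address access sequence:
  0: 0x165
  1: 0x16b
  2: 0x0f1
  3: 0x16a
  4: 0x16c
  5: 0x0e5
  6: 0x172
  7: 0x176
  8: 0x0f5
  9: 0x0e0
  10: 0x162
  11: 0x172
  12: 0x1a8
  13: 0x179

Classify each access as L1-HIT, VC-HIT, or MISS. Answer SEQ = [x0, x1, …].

SEQ = [MISS, L1-HIT, MISS, L1-HIT, L1-HIT, MISS, MISS, L1-HIT, VC-HIT, L1-HIT, VC-HIT, VC-HIT, MISS, L1-HIT]

  [0] addr=0x165 blk=22 s=2: MISS | VC []
  [1] addr=0x16b blk=22 s=2: L1-HIT | VC []
  [2] addr=0xf1 blk=15 s=3: MISS | VC []
  [3] addr=0x16a blk=22 s=2: L1-HIT | VC []
  [4] addr=0x16c blk=22 s=2: L1-HIT | VC []
  [5] addr=0xe5 blk=14 s=2: MISS | VC [22]
  [6] addr=0x172 blk=23 s=3: MISS | VC [22, 15]
  [7] addr=0x176 blk=23 s=3: L1-HIT | VC [22, 15]
  [8] addr=0xf5 blk=15 s=3: VC-HIT | VC [22, 23]
  [9] addr=0xe0 blk=14 s=2: L1-HIT | VC [22, 23]
  [10] addr=0x162 blk=22 s=2: VC-HIT | VC [14, 23]
  [11] addr=0x172 blk=23 s=3: VC-HIT | VC [14, 15]
  [12] addr=0x1a8 blk=26 s=2: MISS | VC [14, 15, 22]
  [13] addr=0x179 blk=23 s=3: L1-HIT | VC [14, 15, 22]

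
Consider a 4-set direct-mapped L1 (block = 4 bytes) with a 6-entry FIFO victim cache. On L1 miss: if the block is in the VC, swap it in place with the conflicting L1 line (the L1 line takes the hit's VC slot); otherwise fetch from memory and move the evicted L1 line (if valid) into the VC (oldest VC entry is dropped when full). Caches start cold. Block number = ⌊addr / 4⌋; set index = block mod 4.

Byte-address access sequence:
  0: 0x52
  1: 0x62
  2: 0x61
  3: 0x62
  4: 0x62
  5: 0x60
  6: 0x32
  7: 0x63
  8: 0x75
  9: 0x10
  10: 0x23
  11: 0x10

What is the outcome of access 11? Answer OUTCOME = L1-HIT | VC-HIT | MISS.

OUTCOME = VC-HIT

0: 0x52 (blk 20, set 0) → MISS  vc=[]
1: 0x62 (blk 24, set 0) → MISS  vc=[20]
2: 0x61 (blk 24, set 0) → L1-HIT  vc=[20]
3: 0x62 (blk 24, set 0) → L1-HIT  vc=[20]
4: 0x62 (blk 24, set 0) → L1-HIT  vc=[20]
5: 0x60 (blk 24, set 0) → L1-HIT  vc=[20]
6: 0x32 (blk 12, set 0) → MISS  vc=[20, 24]
7: 0x63 (blk 24, set 0) → VC-HIT  vc=[20, 12]
8: 0x75 (blk 29, set 1) → MISS  vc=[20, 12]
9: 0x10 (blk 4, set 0) → MISS  vc=[20, 12, 24]
10: 0x23 (blk 8, set 0) → MISS  vc=[20, 12, 24, 4]
11: 0x10 (blk 4, set 0) → VC-HIT  vc=[20, 12, 24, 8]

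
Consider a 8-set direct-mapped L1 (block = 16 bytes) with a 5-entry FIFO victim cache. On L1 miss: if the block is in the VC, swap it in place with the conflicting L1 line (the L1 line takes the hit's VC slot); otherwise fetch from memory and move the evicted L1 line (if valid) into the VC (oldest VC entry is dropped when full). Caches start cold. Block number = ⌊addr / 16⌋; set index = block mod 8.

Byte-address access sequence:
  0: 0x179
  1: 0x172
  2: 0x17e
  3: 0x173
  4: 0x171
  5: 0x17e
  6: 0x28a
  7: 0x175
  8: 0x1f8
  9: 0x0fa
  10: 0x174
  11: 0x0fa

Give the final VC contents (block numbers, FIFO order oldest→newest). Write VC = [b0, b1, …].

VC = [23, 31]

0: 0x179 (blk 23, set 7) → MISS  vc=[]
1: 0x172 (blk 23, set 7) → L1-HIT  vc=[]
2: 0x17e (blk 23, set 7) → L1-HIT  vc=[]
3: 0x173 (blk 23, set 7) → L1-HIT  vc=[]
4: 0x171 (blk 23, set 7) → L1-HIT  vc=[]
5: 0x17e (blk 23, set 7) → L1-HIT  vc=[]
6: 0x28a (blk 40, set 0) → MISS  vc=[]
7: 0x175 (blk 23, set 7) → L1-HIT  vc=[]
8: 0x1f8 (blk 31, set 7) → MISS  vc=[23]
9: 0xfa (blk 15, set 7) → MISS  vc=[23, 31]
10: 0x174 (blk 23, set 7) → VC-HIT  vc=[15, 31]
11: 0xfa (blk 15, set 7) → VC-HIT  vc=[23, 31]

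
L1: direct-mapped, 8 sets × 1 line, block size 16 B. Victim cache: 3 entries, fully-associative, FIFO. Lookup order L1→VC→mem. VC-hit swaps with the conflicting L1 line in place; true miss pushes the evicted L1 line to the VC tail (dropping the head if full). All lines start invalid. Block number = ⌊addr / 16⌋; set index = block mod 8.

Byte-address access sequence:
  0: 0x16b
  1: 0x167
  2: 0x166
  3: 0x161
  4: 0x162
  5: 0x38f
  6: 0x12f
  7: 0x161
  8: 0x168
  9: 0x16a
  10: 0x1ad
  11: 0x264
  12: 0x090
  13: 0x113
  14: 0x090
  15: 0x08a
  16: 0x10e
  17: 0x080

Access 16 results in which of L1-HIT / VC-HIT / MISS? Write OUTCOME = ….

0: 0x16b (blk 22, set 6) → MISS  vc=[]
1: 0x167 (blk 22, set 6) → L1-HIT  vc=[]
2: 0x166 (blk 22, set 6) → L1-HIT  vc=[]
3: 0x161 (blk 22, set 6) → L1-HIT  vc=[]
4: 0x162 (blk 22, set 6) → L1-HIT  vc=[]
5: 0x38f (blk 56, set 0) → MISS  vc=[]
6: 0x12f (blk 18, set 2) → MISS  vc=[]
7: 0x161 (blk 22, set 6) → L1-HIT  vc=[]
8: 0x168 (blk 22, set 6) → L1-HIT  vc=[]
9: 0x16a (blk 22, set 6) → L1-HIT  vc=[]
10: 0x1ad (blk 26, set 2) → MISS  vc=[18]
11: 0x264 (blk 38, set 6) → MISS  vc=[18, 22]
12: 0x90 (blk 9, set 1) → MISS  vc=[18, 22]
13: 0x113 (blk 17, set 1) → MISS  vc=[18, 22, 9]
14: 0x90 (blk 9, set 1) → VC-HIT  vc=[18, 22, 17]
15: 0x8a (blk 8, set 0) → MISS  vc=[22, 17, 56]
16: 0x10e (blk 16, set 0) → MISS  vc=[17, 56, 8]
17: 0x80 (blk 8, set 0) → VC-HIT  vc=[17, 56, 16]

OUTCOME = MISS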